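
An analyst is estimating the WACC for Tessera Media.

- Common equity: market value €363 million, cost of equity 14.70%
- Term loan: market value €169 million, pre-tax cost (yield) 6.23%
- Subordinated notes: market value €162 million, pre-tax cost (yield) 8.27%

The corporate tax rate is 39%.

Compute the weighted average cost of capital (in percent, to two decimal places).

Total capital V = 363 + 169 + 162 = 694.
Equity: weight = 363/694 = 0.5231; cost = 14.7%.
Term loan: weight = 169/694 = 0.2435; after-tax cost = 6.23% × (1 − 39%) = 3.8003%.
Subordinated notes: weight = 162/694 = 0.2334; after-tax cost = 8.27% × (1 − 39%) = 5.0447%.
WACC = 0.5231 × 14.7000% + 0.2435 × 3.8003% + 0.2334 × 5.0447% = 9.7919%.

9.79%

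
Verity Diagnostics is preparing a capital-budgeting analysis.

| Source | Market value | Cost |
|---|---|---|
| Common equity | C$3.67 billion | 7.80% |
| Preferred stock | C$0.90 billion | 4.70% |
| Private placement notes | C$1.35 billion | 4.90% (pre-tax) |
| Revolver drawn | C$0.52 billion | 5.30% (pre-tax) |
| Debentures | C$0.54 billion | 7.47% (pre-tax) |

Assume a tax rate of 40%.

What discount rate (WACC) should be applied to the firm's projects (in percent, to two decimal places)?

Total capital V = 3.67 + 0.9 + 1.35 + 0.52 + 0.54 = 6.98.
Equity: weight = 3.67/6.98 = 0.5258; cost = 7.8%.
Preferred: weight = 0.9/6.98 = 0.1289; cost = 4.7%.
Private placement notes: weight = 1.35/6.98 = 0.1934; after-tax cost = 4.9% × (1 − 40%) = 2.9400%.
Revolver drawn: weight = 0.52/6.98 = 0.0745; after-tax cost = 5.3% × (1 − 40%) = 3.1800%.
Debentures: weight = 0.54/6.98 = 0.0774; after-tax cost = 7.47% × (1 − 40%) = 4.4820%.
WACC = 0.5258 × 7.8000% + 0.1289 × 4.7000% + 0.1934 × 2.9400% + 0.0745 × 3.1800% + 0.0774 × 4.4820% = 5.8594%.

5.86%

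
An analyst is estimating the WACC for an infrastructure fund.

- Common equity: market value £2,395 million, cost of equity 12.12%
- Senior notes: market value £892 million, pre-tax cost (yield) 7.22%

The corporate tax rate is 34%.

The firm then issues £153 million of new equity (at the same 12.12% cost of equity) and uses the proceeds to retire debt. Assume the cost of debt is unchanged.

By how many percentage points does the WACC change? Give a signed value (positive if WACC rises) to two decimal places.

Current WACC:
Total capital V = 2395 + 892 = 3287.
Equity: weight = 2395/3287 = 0.7286; cost = 12.12%.
Senior notes: weight = 892/3287 = 0.2714; after-tax cost = 7.22% × (1 − 34%) = 4.7652%.
WACC = 0.7286 × 12.1200% + 0.2714 × 4.7652% = 10.1241%.
After the change:
Total capital V = 2548 + 739 = 3287.
Equity: weight = 2548/3287 = 0.7752; cost = 12.12%.
Senior notes: weight = 739/3287 = 0.2248; after-tax cost = 7.22% × (1 − 34%) = 4.7652%.
WACC = 0.7752 × 12.1200% + 0.2248 × 4.7652% = 10.4665%.
Change in WACC = 10.4665% − 10.1241% = 0.3423 pp.

+0.34 pp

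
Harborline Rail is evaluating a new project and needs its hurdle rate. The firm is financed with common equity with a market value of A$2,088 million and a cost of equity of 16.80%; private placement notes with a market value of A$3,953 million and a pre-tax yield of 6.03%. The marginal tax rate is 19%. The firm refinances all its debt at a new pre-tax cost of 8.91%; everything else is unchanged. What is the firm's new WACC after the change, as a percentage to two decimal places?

10.53%

After the change:
Total capital V = 2088 + 3953 = 6041.
Equity: weight = 2088/6041 = 0.3456; cost = 16.8%.
Private placement notes: weight = 3953/6041 = 0.6544; after-tax cost = 8.91% × (1 − 19%) = 7.2171%.
WACC = 0.3456 × 16.8000% + 0.6544 × 7.2171% = 10.5293%.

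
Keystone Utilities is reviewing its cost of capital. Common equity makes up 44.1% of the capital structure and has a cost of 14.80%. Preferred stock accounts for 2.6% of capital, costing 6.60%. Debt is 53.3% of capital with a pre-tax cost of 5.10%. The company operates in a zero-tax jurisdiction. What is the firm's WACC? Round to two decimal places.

After-tax cost of debt = 5.1% × (1 − 0%) = 5.1000%.
WACC = 0.441 × 14.8000% + 0.026 × 6.6000% + 0.533 × 5.1000% = 9.4167%.

9.42%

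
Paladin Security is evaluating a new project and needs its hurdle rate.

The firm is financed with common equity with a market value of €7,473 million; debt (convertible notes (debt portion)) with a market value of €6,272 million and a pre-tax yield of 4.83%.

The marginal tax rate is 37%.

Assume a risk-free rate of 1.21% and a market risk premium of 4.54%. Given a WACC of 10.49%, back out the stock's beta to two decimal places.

Total capital V = 7473 + 6272 = 13745.
Equity weight = 7473/13745 = 0.5437.
Convertible notes (debt portion) weight = 6272/13745 = 0.4563.
Debt contribution = 0.4563 × 4.83% × (1 − 37%) = 1.3885%.
Required equity contribution = 10.49% − 1.3885% = 9.1015%  ⇒  Re = 16.7403%.
CAPM: 16.7403% = 1.21% + β × 4.54%  ⇒  β = 3.4208.

3.42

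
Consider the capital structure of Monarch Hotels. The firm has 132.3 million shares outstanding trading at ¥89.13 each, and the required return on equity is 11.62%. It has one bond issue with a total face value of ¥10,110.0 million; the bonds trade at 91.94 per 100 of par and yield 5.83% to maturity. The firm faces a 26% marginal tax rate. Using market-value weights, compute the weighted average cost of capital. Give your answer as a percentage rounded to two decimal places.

8.40%

Market value of equity E = 89.13 × 132.3m = 11791.899m. Market value of debt D = 10110m × 91.94/100 = 9295.134m.
Total capital V = 11791.899 + 9295.134 = 21087.033.
Equity: weight = 11791.899/21087.033 = 0.5592; cost = 11.62%.
Bonds outstanding: weight = 9295.134/21087.033 = 0.4408; after-tax cost = 5.83% × (1 − 26%) = 4.3142%.
WACC = 0.5592 × 11.6200% + 0.4408 × 4.3142% = 8.3996%.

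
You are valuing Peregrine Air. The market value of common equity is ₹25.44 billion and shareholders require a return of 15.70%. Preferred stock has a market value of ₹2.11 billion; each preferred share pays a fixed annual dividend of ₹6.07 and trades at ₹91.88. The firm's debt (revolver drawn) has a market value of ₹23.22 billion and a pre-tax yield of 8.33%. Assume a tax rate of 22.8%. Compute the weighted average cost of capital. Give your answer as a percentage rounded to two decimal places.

11.08%

Cost of preferred: Rp = 6.07 / 91.88 = 6.6064%.
Total capital V = 25.44 + 2.11 + 23.22 = 50.77.
Equity: weight = 25.44/50.77 = 0.5011; cost = 15.7%.
Preferred: weight = 2.11/50.77 = 0.0416; cost = 6.6064%.
Revolver drawn: weight = 23.22/50.77 = 0.4574; after-tax cost = 8.33% × (1 − 22.8%) = 6.4308%.
WACC = 0.5011 × 15.7000% + 0.0416 × 6.6064% + 0.4574 × 6.4308% = 11.0827%.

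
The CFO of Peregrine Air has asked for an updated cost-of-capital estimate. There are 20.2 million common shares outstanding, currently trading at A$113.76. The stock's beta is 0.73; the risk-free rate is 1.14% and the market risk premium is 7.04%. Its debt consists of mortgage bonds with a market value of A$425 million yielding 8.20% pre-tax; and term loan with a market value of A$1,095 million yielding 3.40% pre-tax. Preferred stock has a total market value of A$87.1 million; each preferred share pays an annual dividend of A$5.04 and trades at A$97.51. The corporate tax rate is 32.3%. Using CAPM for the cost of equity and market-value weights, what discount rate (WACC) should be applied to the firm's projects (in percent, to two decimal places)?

5.06%

Cost of equity via CAPM: Re = 1.14% + 0.73 × 7.04% = 6.2792%.
Cost of preferred: Rp = 5.04 / 97.51 = 5.1687%.
Market value of equity E = 113.76 × 20.2m = 2297.952m.
Total capital V = 2297.952 + 87.1 + 425 + 1095 = 3905.052.
Equity: weight = 2297.952/3905.052 = 0.5885; cost = 6.2792%.
Preferred: weight = 87.1/3905.052 = 0.0223; cost = 5.1687%.
Mortgage bonds: weight = 425/3905.052 = 0.1088; after-tax cost = 8.2% × (1 − 32.3%) = 5.5514%.
Term loan: weight = 1095/3905.052 = 0.2804; after-tax cost = 3.4% × (1 − 32.3%) = 2.3018%.
WACC = 0.5885 × 6.2792% + 0.0223 × 5.1687% + 0.1088 × 5.5514% + 0.2804 × 2.3018% = 5.0599%.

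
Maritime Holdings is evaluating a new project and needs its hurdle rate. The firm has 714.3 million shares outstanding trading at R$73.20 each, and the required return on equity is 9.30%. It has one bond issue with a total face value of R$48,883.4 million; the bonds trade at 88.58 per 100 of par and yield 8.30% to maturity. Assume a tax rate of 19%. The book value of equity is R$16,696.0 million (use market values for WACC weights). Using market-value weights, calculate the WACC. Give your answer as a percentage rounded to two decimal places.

8.13%

Market value of equity E = 73.2 × 714.3m = 52286.76m. Market value of debt D = 48883.4m × 88.58/100 = 43300.91572m.
Total capital V = 52286.76 + 43300.91572 = 95587.67572.
Equity: weight = 52286.76/95587.67572 = 0.5470; cost = 9.3%.
Bonds outstanding: weight = 43300.91572/95587.67572 = 0.4530; after-tax cost = 8.3% × (1 − 19%) = 6.7230%.
WACC = 0.5470 × 9.3000% + 0.4530 × 6.7230% = 8.1326%.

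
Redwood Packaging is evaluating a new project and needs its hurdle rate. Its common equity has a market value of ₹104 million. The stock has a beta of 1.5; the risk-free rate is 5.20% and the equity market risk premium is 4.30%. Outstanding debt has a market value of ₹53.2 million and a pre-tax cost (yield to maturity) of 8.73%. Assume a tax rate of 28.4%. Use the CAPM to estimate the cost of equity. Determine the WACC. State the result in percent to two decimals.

Cost of equity via CAPM: Re = 5.2% + 1.5 × 4.3% = 11.6500%.
Total capital V = 104 + 53.2 = 157.2.
Equity: weight = 104/157.2 = 0.6616; cost = 11.65%.
Debt: weight = 53.2/157.2 = 0.3384; after-tax cost = 8.73% × (1 − 28.4%) = 6.2507%.
WACC = 0.6616 × 11.6500% + 0.3384 × 6.2507% = 9.8227%.

9.82%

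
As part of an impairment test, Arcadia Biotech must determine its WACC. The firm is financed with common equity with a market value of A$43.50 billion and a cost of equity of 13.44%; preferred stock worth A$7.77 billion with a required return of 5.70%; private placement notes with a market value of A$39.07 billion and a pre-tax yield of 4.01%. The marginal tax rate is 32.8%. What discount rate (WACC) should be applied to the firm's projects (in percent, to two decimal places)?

Total capital V = 43.5 + 7.77 + 39.07 = 90.34.
Equity: weight = 43.5/90.34 = 0.4815; cost = 13.44%.
Preferred: weight = 7.77/90.34 = 0.0860; cost = 5.7%.
Private placement notes: weight = 39.07/90.34 = 0.4325; after-tax cost = 4.01% × (1 − 32.8%) = 2.6947%.
WACC = 0.4815 × 13.4400% + 0.0860 × 5.7000% + 0.4325 × 2.6947% = 8.1272%.

8.13%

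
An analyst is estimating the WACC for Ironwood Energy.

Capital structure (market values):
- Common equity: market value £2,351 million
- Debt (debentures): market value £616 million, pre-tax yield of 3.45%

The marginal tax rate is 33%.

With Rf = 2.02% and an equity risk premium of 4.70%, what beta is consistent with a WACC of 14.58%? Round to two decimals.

3.36

Total capital V = 2351 + 616 = 2967.
Equity weight = 2351/2967 = 0.7924.
Debentures weight = 616/2967 = 0.2076.
Debt contribution = 0.2076 × 3.45% × (1 − 33%) = 0.4799%.
Required equity contribution = 14.58% − 0.4799% = 14.1001%  ⇒  Re = 17.7945%.
CAPM: 17.7945% = 2.02% + β × 4.7%  ⇒  β = 3.3563.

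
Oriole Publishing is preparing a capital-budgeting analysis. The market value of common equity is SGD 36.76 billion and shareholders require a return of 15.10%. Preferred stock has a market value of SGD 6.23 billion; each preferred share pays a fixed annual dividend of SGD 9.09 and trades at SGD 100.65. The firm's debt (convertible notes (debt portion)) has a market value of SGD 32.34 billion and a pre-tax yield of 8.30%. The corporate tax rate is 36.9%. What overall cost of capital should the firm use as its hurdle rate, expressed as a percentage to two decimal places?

10.36%

Cost of preferred: Rp = 9.09 / 100.65 = 9.0313%.
Total capital V = 36.76 + 6.23 + 32.34 = 75.33.
Equity: weight = 36.76/75.33 = 0.4880; cost = 15.1%.
Preferred: weight = 6.23/75.33 = 0.0827; cost = 9.0313%.
Convertible notes (debt portion): weight = 32.34/75.33 = 0.4293; after-tax cost = 8.3% × (1 − 36.9%) = 5.2373%.
WACC = 0.4880 × 15.1000% + 0.0827 × 9.0313% + 0.4293 × 5.2373% = 10.3639%.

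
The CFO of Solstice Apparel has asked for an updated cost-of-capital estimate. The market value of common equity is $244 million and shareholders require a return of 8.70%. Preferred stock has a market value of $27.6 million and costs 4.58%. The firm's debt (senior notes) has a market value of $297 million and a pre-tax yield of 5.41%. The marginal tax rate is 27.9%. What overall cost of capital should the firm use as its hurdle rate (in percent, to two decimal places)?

5.99%

Total capital V = 244 + 27.6 + 297 = 568.6.
Equity: weight = 244/568.6 = 0.4291; cost = 8.7%.
Preferred: weight = 27.6/568.6 = 0.0485; cost = 4.58%.
Senior notes: weight = 297/568.6 = 0.5223; after-tax cost = 5.41% × (1 − 27.9%) = 3.9006%.
WACC = 0.4291 × 8.7000% + 0.0485 × 4.5800% + 0.5223 × 3.9006% = 5.9931%.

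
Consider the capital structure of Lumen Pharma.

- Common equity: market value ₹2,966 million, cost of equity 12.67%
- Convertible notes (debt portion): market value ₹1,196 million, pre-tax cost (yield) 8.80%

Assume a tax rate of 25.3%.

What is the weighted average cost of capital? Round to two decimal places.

10.92%

Total capital V = 2966 + 1196 = 4162.
Equity: weight = 2966/4162 = 0.7126; cost = 12.67%.
Convertible notes (debt portion): weight = 1196/4162 = 0.2874; after-tax cost = 8.8% × (1 − 25.3%) = 6.5736%.
WACC = 0.7126 × 12.6700% + 0.2874 × 6.5736% = 10.9181%.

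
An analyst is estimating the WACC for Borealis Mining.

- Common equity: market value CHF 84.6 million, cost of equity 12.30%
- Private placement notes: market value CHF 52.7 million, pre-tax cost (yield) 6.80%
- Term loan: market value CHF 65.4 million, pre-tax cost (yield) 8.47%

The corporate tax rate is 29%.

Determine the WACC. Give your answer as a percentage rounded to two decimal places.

Total capital V = 84.6 + 52.7 + 65.4 = 202.7.
Equity: weight = 84.6/202.7 = 0.4174; cost = 12.3%.
Private placement notes: weight = 52.7/202.7 = 0.2600; after-tax cost = 6.8% × (1 − 29%) = 4.8280%.
Term loan: weight = 65.4/202.7 = 0.3226; after-tax cost = 8.47% × (1 − 29%) = 6.0137%.
WACC = 0.4174 × 12.3000% + 0.2600 × 4.8280% + 0.3226 × 6.0137% = 8.3291%.

8.33%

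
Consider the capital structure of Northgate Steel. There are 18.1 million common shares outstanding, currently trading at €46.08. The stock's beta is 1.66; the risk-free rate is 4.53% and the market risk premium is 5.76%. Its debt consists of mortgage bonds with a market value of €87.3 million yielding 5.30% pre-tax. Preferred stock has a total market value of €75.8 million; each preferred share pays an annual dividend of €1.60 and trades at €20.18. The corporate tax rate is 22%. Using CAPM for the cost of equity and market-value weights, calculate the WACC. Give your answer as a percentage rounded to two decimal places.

Cost of equity via CAPM: Re = 4.53% + 1.66 × 5.76% = 14.0916%.
Cost of preferred: Rp = 1.6 / 20.18 = 7.9286%.
Market value of equity E = 46.08 × 18.1m = 834.048m.
Total capital V = 834.048 + 75.8 + 87.3 = 997.148.
Equity: weight = 834.048/997.148 = 0.8364; cost = 14.0916%.
Preferred: weight = 75.8/997.148 = 0.0760; cost = 7.9286%.
Mortgage bonds: weight = 87.3/997.148 = 0.0875; after-tax cost = 5.3% × (1 − 22%) = 4.1340%.
WACC = 0.8364 × 14.0916% + 0.0760 × 7.9286% + 0.0875 × 4.1340% = 12.7513%.

12.75%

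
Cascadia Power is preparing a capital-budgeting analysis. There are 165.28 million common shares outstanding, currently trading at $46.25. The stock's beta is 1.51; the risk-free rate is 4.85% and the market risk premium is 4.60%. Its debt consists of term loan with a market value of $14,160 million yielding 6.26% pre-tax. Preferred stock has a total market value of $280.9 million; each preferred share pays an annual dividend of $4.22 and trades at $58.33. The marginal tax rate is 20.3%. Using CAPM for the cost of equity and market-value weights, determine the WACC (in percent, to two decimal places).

Cost of equity via CAPM: Re = 4.85% + 1.51 × 4.6% = 11.7960%.
Cost of preferred: Rp = 4.22 / 58.33 = 7.2347%.
Market value of equity E = 46.25 × 165.28m = 7644.2m.
Total capital V = 7644.2 + 280.9 + 14160 = 22085.1.
Equity: weight = 7644.2/22085.1 = 0.3461; cost = 11.796%.
Preferred: weight = 280.9/22085.1 = 0.0127; cost = 7.2347%.
Term loan: weight = 14160/22085.1 = 0.6412; after-tax cost = 6.26% × (1 − 20.3%) = 4.9892%.
WACC = 0.3461 × 11.7960% + 0.0127 × 7.2347% + 0.6412 × 4.9892% = 7.3738%.

7.37%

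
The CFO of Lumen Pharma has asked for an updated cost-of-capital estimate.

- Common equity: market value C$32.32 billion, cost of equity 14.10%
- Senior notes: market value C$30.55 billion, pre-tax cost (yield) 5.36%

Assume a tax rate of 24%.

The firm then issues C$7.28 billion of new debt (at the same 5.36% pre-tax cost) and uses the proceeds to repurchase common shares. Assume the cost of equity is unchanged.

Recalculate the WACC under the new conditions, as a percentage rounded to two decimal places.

8.07%

After the change:
Total capital V = 25.04 + 37.83 = 62.87.
Equity: weight = 25.04/62.87 = 0.3983; cost = 14.1%.
Senior notes: weight = 37.83/62.87 = 0.6017; after-tax cost = 5.36% × (1 − 24%) = 4.0736%.
WACC = 0.3983 × 14.1000% + 0.6017 × 4.0736% = 8.0669%.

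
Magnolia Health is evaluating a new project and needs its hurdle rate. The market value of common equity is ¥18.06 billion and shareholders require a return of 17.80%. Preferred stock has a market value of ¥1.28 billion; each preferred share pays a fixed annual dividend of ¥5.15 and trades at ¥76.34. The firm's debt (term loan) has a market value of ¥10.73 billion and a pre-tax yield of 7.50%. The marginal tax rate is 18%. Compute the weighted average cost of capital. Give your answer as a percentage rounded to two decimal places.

Cost of preferred: Rp = 5.15 / 76.34 = 6.7461%.
Total capital V = 18.06 + 1.28 + 10.73 = 30.07.
Equity: weight = 18.06/30.07 = 0.6006; cost = 17.8%.
Preferred: weight = 1.28/30.07 = 0.0426; cost = 6.7461%.
Term loan: weight = 10.73/30.07 = 0.3568; after-tax cost = 7.5% × (1 − 18%) = 6.1500%.
WACC = 0.6006 × 17.8000% + 0.0426 × 6.7461% + 0.3568 × 6.1500% = 13.1723%.

13.17%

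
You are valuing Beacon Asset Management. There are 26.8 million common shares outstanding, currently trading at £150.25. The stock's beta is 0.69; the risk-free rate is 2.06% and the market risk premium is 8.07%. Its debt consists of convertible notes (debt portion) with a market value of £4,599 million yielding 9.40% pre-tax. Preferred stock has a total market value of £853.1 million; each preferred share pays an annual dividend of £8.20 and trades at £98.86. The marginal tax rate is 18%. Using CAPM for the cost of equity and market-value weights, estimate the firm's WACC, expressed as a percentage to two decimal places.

Cost of equity via CAPM: Re = 2.06% + 0.69 × 8.07% = 7.6283%.
Cost of preferred: Rp = 8.2 / 98.86 = 8.2946%.
Market value of equity E = 150.25 × 26.8m = 4026.7m.
Total capital V = 4026.7 + 853.1 + 4599 = 9478.8.
Equity: weight = 4026.7/9478.8 = 0.4248; cost = 7.6283%.
Preferred: weight = 853.1/9478.8 = 0.0900; cost = 8.2946%.
Convertible notes (debt portion): weight = 4599/9478.8 = 0.4852; after-tax cost = 9.4% × (1 − 18%) = 7.7080%.
WACC = 0.4248 × 7.6283% + 0.0900 × 8.2946% + 0.4852 × 7.7080% = 7.7269%.

7.73%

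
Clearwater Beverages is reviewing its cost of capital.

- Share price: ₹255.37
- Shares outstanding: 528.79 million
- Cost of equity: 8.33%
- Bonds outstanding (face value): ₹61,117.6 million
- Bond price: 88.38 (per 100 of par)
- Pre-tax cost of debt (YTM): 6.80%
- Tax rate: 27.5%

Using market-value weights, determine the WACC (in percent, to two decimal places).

Market value of equity E = 255.37 × 528.79m = 135037.1023m. Market value of debt D = 61117.6m × 88.38/100 = 54015.73488m.
Total capital V = 135037.1023 + 54015.73488 = 189052.83718.
Equity: weight = 135037.1023/189052.83718 = 0.7143; cost = 8.33%.
Bonds outstanding: weight = 54015.73488/189052.83718 = 0.2857; after-tax cost = 6.8% × (1 − 27.5%) = 4.9300%.
WACC = 0.7143 × 8.3300% + 0.2857 × 4.9300% = 7.3586%.

7.36%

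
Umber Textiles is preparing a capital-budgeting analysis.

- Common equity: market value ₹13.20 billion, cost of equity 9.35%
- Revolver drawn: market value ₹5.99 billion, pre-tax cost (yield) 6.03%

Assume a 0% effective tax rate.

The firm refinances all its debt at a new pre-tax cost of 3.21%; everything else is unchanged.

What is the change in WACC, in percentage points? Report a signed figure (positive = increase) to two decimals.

Current WACC:
Total capital V = 13.2 + 5.99 = 19.19.
Equity: weight = 13.2/19.19 = 0.6879; cost = 9.35%.
Revolver drawn: weight = 5.99/19.19 = 0.3121; after-tax cost = 6.03% × (1 − 0%) = 6.0300%.
WACC = 0.6879 × 9.3500% + 0.3121 × 6.0300% = 8.3137%.
After the change:
Total capital V = 13.2 + 5.99 = 19.19.
Equity: weight = 13.2/19.19 = 0.6879; cost = 9.35%.
Revolver drawn: weight = 5.99/19.19 = 0.3121; after-tax cost = 3.21% × (1 − 0%) = 3.2100%.
WACC = 0.6879 × 9.3500% + 0.3121 × 3.2100% = 7.4334%.
Change in WACC = 7.4334% − 8.3137% = -0.8802 pp.

-0.88 pp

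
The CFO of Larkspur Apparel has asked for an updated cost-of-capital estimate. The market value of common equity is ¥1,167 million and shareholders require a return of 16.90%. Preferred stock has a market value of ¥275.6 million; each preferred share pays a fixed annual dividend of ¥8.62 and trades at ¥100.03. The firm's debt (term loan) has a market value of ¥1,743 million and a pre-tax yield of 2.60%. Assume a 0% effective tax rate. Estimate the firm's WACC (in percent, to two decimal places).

Cost of preferred: Rp = 8.62 / 100.03 = 8.6174%.
Total capital V = 1167 + 275.6 + 1743 = 3185.6.
Equity: weight = 1167/3185.6 = 0.3663; cost = 16.9%.
Preferred: weight = 275.6/3185.6 = 0.0865; cost = 8.6174%.
Term loan: weight = 1743/3185.6 = 0.5471; after-tax cost = 2.6% × (1 − 0%) = 2.6000%.
WACC = 0.3663 × 16.9000% + 0.0865 × 8.6174% + 0.5471 × 2.6000% = 8.3592%.

8.36%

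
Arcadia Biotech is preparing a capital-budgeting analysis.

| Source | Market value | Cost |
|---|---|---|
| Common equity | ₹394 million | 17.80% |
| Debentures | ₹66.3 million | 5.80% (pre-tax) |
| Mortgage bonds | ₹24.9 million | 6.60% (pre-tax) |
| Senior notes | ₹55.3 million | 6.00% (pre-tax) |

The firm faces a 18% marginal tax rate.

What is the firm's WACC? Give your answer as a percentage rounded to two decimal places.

14.31%

Total capital V = 394 + 66.3 + 24.9 + 55.3 = 540.5.
Equity: weight = 394/540.5 = 0.7290; cost = 17.8%.
Debentures: weight = 66.3/540.5 = 0.1227; after-tax cost = 5.8% × (1 − 18%) = 4.7560%.
Mortgage bonds: weight = 24.9/540.5 = 0.0461; after-tax cost = 6.6% × (1 − 18%) = 5.4120%.
Senior notes: weight = 55.3/540.5 = 0.1023; after-tax cost = 6% × (1 − 18%) = 4.9200%.
WACC = 0.7290 × 17.8000% + 0.1227 × 4.7560% + 0.0461 × 5.4120% + 0.1023 × 4.9200% = 14.3115%.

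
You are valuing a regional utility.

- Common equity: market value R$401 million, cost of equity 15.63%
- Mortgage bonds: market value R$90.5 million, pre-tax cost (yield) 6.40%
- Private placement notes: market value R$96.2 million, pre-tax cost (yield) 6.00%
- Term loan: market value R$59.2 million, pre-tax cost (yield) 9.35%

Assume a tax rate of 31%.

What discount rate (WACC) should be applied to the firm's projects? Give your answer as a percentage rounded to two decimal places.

Total capital V = 401 + 90.5 + 96.2 + 59.2 = 646.9.
Equity: weight = 401/646.9 = 0.6199; cost = 15.63%.
Mortgage bonds: weight = 90.5/646.9 = 0.1399; after-tax cost = 6.4% × (1 − 31%) = 4.4160%.
Private placement notes: weight = 96.2/646.9 = 0.1487; after-tax cost = 6% × (1 − 31%) = 4.1400%.
Term loan: weight = 59.2/646.9 = 0.0915; after-tax cost = 9.35% × (1 − 31%) = 6.4515%.
WACC = 0.6199 × 15.6300% + 0.1399 × 4.4160% + 0.1487 × 4.1400% + 0.0915 × 6.4515% = 11.5126%.

11.51%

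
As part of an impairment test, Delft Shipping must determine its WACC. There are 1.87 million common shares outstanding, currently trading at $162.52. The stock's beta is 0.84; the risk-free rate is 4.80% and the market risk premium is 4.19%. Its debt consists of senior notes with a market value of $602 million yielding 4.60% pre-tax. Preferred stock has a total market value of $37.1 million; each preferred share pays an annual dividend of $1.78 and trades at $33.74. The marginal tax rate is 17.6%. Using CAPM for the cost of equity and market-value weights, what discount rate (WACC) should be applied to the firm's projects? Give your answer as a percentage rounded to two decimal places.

Cost of equity via CAPM: Re = 4.8% + 0.84 × 4.19% = 8.3196%.
Cost of preferred: Rp = 1.78 / 33.74 = 5.2756%.
Market value of equity E = 162.52 × 1.87m = 303.9124m.
Total capital V = 303.9124 + 37.1 + 602 = 943.0124.
Equity: weight = 303.9124/943.0124 = 0.3223; cost = 8.3196%.
Preferred: weight = 37.1/943.0124 = 0.0393; cost = 5.2756%.
Senior notes: weight = 602/943.0124 = 0.6384; after-tax cost = 4.6% × (1 − 17.6%) = 3.7904%.
WACC = 0.3223 × 8.3196% + 0.0393 × 5.2756% + 0.6384 × 3.7904% = 5.3085%.

5.31%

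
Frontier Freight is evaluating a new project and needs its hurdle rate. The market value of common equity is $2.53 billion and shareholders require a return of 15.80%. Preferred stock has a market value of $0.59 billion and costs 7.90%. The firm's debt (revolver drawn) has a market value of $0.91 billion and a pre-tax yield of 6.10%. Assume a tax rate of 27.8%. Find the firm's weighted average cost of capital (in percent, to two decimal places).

12.07%

Total capital V = 2.53 + 0.59 + 0.91 = 4.03.
Equity: weight = 2.53/4.03 = 0.6278; cost = 15.8%.
Preferred: weight = 0.59/4.03 = 0.1464; cost = 7.9%.
Revolver drawn: weight = 0.91/4.03 = 0.2258; after-tax cost = 6.1% × (1 − 27.8%) = 4.4042%.
WACC = 0.6278 × 15.8000% + 0.1464 × 7.9000% + 0.2258 × 4.4042% = 12.0702%.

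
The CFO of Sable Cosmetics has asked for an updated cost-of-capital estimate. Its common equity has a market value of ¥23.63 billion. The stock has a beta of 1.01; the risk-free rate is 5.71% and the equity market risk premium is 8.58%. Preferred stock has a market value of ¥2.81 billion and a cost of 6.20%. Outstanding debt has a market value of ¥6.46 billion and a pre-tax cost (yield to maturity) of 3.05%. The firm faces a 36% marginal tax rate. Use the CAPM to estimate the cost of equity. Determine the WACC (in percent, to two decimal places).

11.24%

Cost of equity via CAPM: Re = 5.71% + 1.01 × 8.58% = 14.3758%.
Total capital V = 23.63 + 2.81 + 6.46 = 32.9.
Equity: weight = 23.63/32.9 = 0.7182; cost = 14.3758%.
Preferred: weight = 2.81/32.9 = 0.0854; cost = 6.2%.
Debt: weight = 6.46/32.9 = 0.1964; after-tax cost = 3.05% × (1 − 36%) = 1.9520%.
WACC = 0.7182 × 14.3758% + 0.0854 × 6.2000% + 0.1964 × 1.9520% = 11.2381%.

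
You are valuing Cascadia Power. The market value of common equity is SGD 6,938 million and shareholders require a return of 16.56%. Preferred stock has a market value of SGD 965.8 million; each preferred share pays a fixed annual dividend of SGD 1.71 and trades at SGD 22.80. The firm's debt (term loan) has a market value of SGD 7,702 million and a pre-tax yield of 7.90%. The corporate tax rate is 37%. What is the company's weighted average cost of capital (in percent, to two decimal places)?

Cost of preferred: Rp = 1.71 / 22.8 = 7.5000%.
Total capital V = 6938 + 965.8 + 7702 = 15605.8.
Equity: weight = 6938/15605.8 = 0.4446; cost = 16.56%.
Preferred: weight = 965.8/15605.8 = 0.0619; cost = 7.5%.
Term loan: weight = 7702/15605.8 = 0.4935; after-tax cost = 7.9% × (1 − 37%) = 4.9770%.
WACC = 0.4446 × 16.5600% + 0.0619 × 7.5000% + 0.4935 × 4.9770% = 10.2827%.

10.28%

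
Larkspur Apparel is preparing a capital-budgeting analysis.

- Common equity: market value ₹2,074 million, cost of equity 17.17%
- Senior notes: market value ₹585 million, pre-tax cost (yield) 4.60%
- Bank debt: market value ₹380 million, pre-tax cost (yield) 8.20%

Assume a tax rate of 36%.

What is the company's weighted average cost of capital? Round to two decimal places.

12.94%

Total capital V = 2074 + 585 + 380 = 3039.
Equity: weight = 2074/3039 = 0.6825; cost = 17.17%.
Senior notes: weight = 585/3039 = 0.1925; after-tax cost = 4.6% × (1 − 36%) = 2.9440%.
Bank debt: weight = 380/3039 = 0.1250; after-tax cost = 8.2% × (1 − 36%) = 5.2480%.
WACC = 0.6825 × 17.1700% + 0.1925 × 2.9440% + 0.1250 × 5.2480% = 12.9408%.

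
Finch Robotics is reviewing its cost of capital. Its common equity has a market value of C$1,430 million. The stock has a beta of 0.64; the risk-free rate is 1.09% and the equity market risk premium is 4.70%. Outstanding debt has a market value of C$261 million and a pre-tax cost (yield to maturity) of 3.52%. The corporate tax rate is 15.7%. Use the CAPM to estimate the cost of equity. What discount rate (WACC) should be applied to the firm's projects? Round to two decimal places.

3.92%

Cost of equity via CAPM: Re = 1.09% + 0.64 × 4.7% = 4.0980%.
Total capital V = 1430 + 261 = 1691.
Equity: weight = 1430/1691 = 0.8457; cost = 4.098%.
Debt: weight = 261/1691 = 0.1543; after-tax cost = 3.52% × (1 − 15.7%) = 2.9674%.
WACC = 0.8457 × 4.0980% + 0.1543 × 2.9674% = 3.9235%.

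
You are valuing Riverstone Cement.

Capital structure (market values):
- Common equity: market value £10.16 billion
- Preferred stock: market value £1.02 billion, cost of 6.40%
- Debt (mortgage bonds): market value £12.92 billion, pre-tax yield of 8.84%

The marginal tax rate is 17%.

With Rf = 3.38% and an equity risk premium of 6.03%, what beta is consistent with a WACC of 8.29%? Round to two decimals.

Total capital V = 10.16 + 1.02 + 12.92 = 24.1.
Equity weight = 10.16/24.1 = 0.4216.
Preferred weight = 1.02/24.1 = 0.0423.
Mortgage bonds weight = 12.92/24.1 = 0.5361.
Debt contribution = 0.5361 × 8.84% × (1 − 17%) = 3.9335%.
Preferred contribution = 0.0423 × 6.4% = 0.2709%.
Required equity contribution = 8.29% − 4.2043% = 4.0857%  ⇒  Re = 9.6914%.
CAPM: 9.6914% = 3.38% + β × 6.03%  ⇒  β = 1.0467.

1.05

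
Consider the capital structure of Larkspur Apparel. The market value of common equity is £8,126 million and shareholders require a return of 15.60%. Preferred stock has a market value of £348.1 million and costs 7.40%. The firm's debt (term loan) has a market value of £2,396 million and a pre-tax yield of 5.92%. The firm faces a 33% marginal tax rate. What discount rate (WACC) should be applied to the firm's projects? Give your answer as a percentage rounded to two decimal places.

12.77%

Total capital V = 8126 + 348.1 + 2396 = 10870.1.
Equity: weight = 8126/10870.1 = 0.7476; cost = 15.6%.
Preferred: weight = 348.1/10870.1 = 0.0320; cost = 7.4%.
Term loan: weight = 2396/10870.1 = 0.2204; after-tax cost = 5.92% × (1 − 33%) = 3.9664%.
WACC = 0.7476 × 15.6000% + 0.0320 × 7.4000% + 0.2204 × 3.9664% = 12.7731%.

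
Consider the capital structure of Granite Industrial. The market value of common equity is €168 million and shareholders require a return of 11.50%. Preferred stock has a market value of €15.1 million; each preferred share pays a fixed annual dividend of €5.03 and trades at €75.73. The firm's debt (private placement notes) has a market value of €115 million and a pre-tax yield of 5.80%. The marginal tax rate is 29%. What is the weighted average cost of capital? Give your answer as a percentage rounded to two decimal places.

Cost of preferred: Rp = 5.03 / 75.73 = 6.6420%.
Total capital V = 168 + 15.1 + 115 = 298.1.
Equity: weight = 168/298.1 = 0.5636; cost = 11.5%.
Preferred: weight = 15.1/298.1 = 0.0507; cost = 6.642%.
Private placement notes: weight = 115/298.1 = 0.3858; after-tax cost = 5.8% × (1 − 29%) = 4.1180%.
WACC = 0.5636 × 11.5000% + 0.0507 × 6.6420% + 0.3858 × 4.1180% = 8.4061%.

8.41%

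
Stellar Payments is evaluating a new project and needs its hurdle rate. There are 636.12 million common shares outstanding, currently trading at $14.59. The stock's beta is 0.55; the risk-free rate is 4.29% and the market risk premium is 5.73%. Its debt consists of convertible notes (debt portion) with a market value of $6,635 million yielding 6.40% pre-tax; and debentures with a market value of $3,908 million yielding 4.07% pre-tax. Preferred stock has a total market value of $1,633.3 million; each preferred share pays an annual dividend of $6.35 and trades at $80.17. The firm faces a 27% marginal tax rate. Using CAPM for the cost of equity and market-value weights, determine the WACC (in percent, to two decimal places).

Cost of equity via CAPM: Re = 4.29% + 0.55 × 5.73% = 7.4415%.
Cost of preferred: Rp = 6.35 / 80.17 = 7.9207%.
Market value of equity E = 14.59 × 636.12m = 9280.9908m.
Total capital V = 9280.9908 + 1633.3 + 6635 + 3908 = 21457.2908.
Equity: weight = 9280.9908/21457.2908 = 0.4325; cost = 7.4415%.
Preferred: weight = 1633.3/21457.2908 = 0.0761; cost = 7.9207%.
Convertible notes (debt portion): weight = 6635/21457.2908 = 0.3092; after-tax cost = 6.4% × (1 − 27%) = 4.6720%.
Debentures: weight = 3908/21457.2908 = 0.1821; after-tax cost = 4.07% × (1 − 27%) = 2.9711%.
WACC = 0.4325 × 7.4415% + 0.0761 × 7.9207% + 0.3092 × 4.6720% + 0.1821 × 2.9711% = 5.8074%.

5.81%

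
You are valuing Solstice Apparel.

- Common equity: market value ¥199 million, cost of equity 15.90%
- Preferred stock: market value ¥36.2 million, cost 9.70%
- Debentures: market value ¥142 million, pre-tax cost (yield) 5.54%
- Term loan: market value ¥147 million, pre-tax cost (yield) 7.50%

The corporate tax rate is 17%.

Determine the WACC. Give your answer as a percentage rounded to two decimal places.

Total capital V = 199 + 36.2 + 142 + 147 = 524.2.
Equity: weight = 199/524.2 = 0.3796; cost = 15.9%.
Preferred: weight = 36.2/524.2 = 0.0691; cost = 9.7%.
Debentures: weight = 142/524.2 = 0.2709; after-tax cost = 5.54% × (1 − 17%) = 4.5982%.
Term loan: weight = 147/524.2 = 0.2804; after-tax cost = 7.5% × (1 − 17%) = 6.2250%.
WACC = 0.3796 × 15.9000% + 0.0691 × 9.7000% + 0.2709 × 4.5982% + 0.2804 × 6.2250% = 9.6972%.

9.70%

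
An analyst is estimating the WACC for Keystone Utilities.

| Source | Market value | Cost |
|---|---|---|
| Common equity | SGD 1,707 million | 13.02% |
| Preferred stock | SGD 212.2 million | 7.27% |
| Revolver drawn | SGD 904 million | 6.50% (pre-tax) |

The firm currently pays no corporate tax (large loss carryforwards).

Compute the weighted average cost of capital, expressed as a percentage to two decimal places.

10.50%

Total capital V = 1707 + 212.2 + 904 = 2823.2.
Equity: weight = 1707/2823.2 = 0.6046; cost = 13.02%.
Preferred: weight = 212.2/2823.2 = 0.0752; cost = 7.27%.
Revolver drawn: weight = 904/2823.2 = 0.3202; after-tax cost = 6.5% × (1 − 0%) = 6.5000%.
WACC = 0.6046 × 13.0200% + 0.0752 × 7.2700% + 0.3202 × 6.5000% = 10.5001%.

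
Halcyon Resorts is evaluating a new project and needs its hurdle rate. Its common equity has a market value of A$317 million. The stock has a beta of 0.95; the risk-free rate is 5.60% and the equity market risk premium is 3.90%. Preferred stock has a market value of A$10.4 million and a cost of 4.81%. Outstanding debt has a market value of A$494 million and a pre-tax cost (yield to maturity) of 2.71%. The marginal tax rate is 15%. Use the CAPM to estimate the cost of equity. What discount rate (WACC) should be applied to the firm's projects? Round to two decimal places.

Cost of equity via CAPM: Re = 5.6% + 0.95 × 3.9% = 9.3050%.
Total capital V = 317 + 10.4 + 494 = 821.4.
Equity: weight = 317/821.4 = 0.3859; cost = 9.305%.
Preferred: weight = 10.4/821.4 = 0.0127; cost = 4.81%.
Debt: weight = 494/821.4 = 0.6014; after-tax cost = 2.71% × (1 − 15%) = 2.3035%.
WACC = 0.3859 × 9.3050% + 0.0127 × 4.8100% + 0.6014 × 2.3035% = 5.0373%.

5.04%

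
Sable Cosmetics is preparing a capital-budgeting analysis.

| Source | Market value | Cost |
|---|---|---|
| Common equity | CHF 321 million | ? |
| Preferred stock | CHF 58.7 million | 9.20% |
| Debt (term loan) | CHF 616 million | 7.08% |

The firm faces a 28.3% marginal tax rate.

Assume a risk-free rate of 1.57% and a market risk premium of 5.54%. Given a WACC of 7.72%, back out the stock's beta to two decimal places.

Total capital V = 321 + 58.7 + 616 = 995.7.
Equity weight = 321/995.7 = 0.3224.
Preferred weight = 58.7/995.7 = 0.0590.
Term loan weight = 616/995.7 = 0.6187.
Debt contribution = 0.6187 × 7.08% × (1 − 28.3%) = 3.1405%.
Preferred contribution = 0.0590 × 9.2% = 0.5424%.
Required equity contribution = 7.72% − 3.6829% = 4.0371%  ⇒  Re = 12.5225%.
CAPM: 12.5225% = 1.57% + β × 5.54%  ⇒  β = 1.9770.

1.98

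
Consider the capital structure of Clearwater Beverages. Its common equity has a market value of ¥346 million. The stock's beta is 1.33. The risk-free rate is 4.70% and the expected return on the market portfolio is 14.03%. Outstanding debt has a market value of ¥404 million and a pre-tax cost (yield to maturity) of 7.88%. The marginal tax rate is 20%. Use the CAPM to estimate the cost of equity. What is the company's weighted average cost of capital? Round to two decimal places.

11.29%

Market risk premium = 14.03% − 4.7% = 9.33%.
Cost of equity via CAPM: Re = 4.7% + 1.33 × 9.33% = 17.1089%.
Total capital V = 346 + 404 = 750.
Equity: weight = 346/750 = 0.4613; cost = 17.1089%.
Debt: weight = 404/750 = 0.5387; after-tax cost = 7.88% × (1 − 20%) = 6.3040%.
WACC = 0.4613 × 17.1089% + 0.5387 × 6.3040% = 11.2887%.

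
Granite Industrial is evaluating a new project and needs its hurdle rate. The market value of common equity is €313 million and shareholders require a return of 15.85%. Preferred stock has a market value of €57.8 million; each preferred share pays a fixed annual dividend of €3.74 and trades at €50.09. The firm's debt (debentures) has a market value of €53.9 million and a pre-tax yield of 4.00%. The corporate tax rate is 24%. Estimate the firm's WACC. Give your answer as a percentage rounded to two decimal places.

Cost of preferred: Rp = 3.74 / 50.09 = 7.4666%.
Total capital V = 313 + 57.8 + 53.9 = 424.7.
Equity: weight = 313/424.7 = 0.7370; cost = 15.85%.
Preferred: weight = 57.8/424.7 = 0.1361; cost = 7.4666%.
Debentures: weight = 53.9/424.7 = 0.1269; after-tax cost = 4% × (1 − 24%) = 3.0400%.
WACC = 0.7370 × 15.8500% + 0.1361 × 7.4666% + 0.1269 × 3.0400% = 13.0833%.

13.08%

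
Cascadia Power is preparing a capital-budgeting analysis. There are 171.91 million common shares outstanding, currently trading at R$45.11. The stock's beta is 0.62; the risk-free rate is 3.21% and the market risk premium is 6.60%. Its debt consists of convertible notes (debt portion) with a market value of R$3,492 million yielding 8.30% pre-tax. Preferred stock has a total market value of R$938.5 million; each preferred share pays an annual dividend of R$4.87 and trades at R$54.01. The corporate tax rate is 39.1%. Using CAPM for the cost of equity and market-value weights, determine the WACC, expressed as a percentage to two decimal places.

6.79%

Cost of equity via CAPM: Re = 3.21% + 0.62 × 6.6% = 7.3020%.
Cost of preferred: Rp = 4.87 / 54.01 = 9.0168%.
Market value of equity E = 45.11 × 171.91m = 7754.8601m.
Total capital V = 7754.8601 + 938.5 + 3492 = 12185.3601.
Equity: weight = 7754.8601/12185.3601 = 0.6364; cost = 7.302%.
Preferred: weight = 938.5/12185.3601 = 0.0770; cost = 9.0168%.
Convertible notes (debt portion): weight = 3492/12185.3601 = 0.2866; after-tax cost = 8.3% × (1 − 39.1%) = 5.0547%.
WACC = 0.6364 × 7.3020% + 0.0770 × 9.0168% + 0.2866 × 5.0547% = 6.7901%.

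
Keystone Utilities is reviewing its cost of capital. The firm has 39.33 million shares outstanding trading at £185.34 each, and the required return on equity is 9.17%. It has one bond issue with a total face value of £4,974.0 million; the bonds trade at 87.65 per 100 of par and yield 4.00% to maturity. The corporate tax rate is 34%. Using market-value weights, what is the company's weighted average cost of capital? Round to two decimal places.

Market value of equity E = 185.34 × 39.33m = 7289.4222m. Market value of debt D = 4974m × 87.65/100 = 4359.711m.
Total capital V = 7289.4222 + 4359.711 = 11649.1332.
Equity: weight = 7289.4222/11649.1332 = 0.6257; cost = 9.17%.
Bonds outstanding: weight = 4359.711/11649.1332 = 0.3743; after-tax cost = 4% × (1 − 34%) = 2.6400%.
WACC = 0.6257 × 9.1700% + 0.3743 × 2.6400% = 6.7261%.

6.73%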